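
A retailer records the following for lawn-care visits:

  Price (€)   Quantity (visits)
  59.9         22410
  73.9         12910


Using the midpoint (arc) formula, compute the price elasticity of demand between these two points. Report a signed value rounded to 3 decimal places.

%ΔQ = (12910 − 22410) / [(22410 + 12910)/2] = -9500/17660 = -0.537938…
%ΔP = (73.9 − 59.9) / [(59.9 + 73.9)/2] = 14/66.9 = 0.209267…
Arc Ed = %ΔQ / %ΔP = (-9500/17660) / (14/66.9) = -2.57057…

-2.571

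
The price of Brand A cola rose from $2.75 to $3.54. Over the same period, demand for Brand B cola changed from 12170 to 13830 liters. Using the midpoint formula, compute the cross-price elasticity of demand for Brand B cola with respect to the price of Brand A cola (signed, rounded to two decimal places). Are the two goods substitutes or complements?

0.51; substitutes

%ΔQ_{Brand B cola} = (13830 − 12170)/avg = 1660/13000 = 0.127692…
%ΔP_{Brand A cola} = (3.54 − 2.75)/avg = 0.79/3.145 = 0.251192…
E_cross = (1660/13000) / (0.79/3.145) = 0.5083…
E_cross > 0 ⇒ the goods are substitutes.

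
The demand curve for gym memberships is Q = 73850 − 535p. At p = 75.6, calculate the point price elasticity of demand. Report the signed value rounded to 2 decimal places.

dQ/dp = −535. At p = 75.6, Q = 73850 − 535(75.6) = 33404.
Ed = (dQ/dp)·(p/Q) = −535 × (75.6/33404) = -1.2108…

-1.21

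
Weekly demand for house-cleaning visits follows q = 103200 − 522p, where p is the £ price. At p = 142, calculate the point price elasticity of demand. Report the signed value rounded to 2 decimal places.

-2.55

dq/dp = −522. At p = 142, q = 103200 − 522(142) = 29076.
Ed = (dq/dp)·(p/q) = −522 × (142/29076) = -2.5493…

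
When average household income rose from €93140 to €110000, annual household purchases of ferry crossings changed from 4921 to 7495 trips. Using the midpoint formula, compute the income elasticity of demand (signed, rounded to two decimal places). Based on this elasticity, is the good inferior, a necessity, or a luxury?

2.50; luxury

%ΔQ = (7495 − 4921)/[( 4921 + 7495)/2] = 2574/6208 = 0.414626…
%ΔIncome = (110000 − 93140)/[( 93140 + 110000)/2] = 16860/101570 = 0.165993…
E_income = (2574/6208) / (16860/101570) = 2.4978…
E_income > 1 ⇒ normal good, luxury.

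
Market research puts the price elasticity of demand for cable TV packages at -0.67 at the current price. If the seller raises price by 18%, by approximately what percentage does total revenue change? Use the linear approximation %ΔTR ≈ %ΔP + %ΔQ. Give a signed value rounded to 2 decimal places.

%ΔQ ≈ Ed × %ΔP = (-0.67) × (+18%) = -12.0600%
%ΔTR ≈ %ΔP + %ΔQ = (+18%) + (-12.0600%) = +5.9400%

+5.94%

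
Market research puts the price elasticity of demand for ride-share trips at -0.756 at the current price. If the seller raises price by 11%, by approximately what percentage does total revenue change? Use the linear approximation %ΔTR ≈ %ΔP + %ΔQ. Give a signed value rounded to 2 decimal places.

+2.68%

%ΔQ ≈ Ed × %ΔP = (-0.756) × (+11%) = -8.3160%
%ΔTR ≈ %ΔP + %ΔQ = (+11%) + (-8.3160%) = +2.6840%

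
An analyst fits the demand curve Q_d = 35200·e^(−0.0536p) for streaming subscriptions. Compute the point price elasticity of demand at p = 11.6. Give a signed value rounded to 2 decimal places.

-0.62

dQ_d/dp = −0.0536·Q_d = -1013.17. At p = 11.6, Q_d = 18902.3.
Ed = (dQ_d/dp)·(p/Q_d) = (-1013.17) × (11.6/18902.3) = -0.6217…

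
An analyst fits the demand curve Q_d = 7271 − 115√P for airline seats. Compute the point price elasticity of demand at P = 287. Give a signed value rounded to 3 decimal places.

dQ_d/dP = −115/(2√P) = -3.39412. At P = 287, Q_d = 5322.78.
Ed = (dQ_d/dP)·(P/Q_d) = (-3.39412) × (287/5322.78) = -0.18300…

-0.183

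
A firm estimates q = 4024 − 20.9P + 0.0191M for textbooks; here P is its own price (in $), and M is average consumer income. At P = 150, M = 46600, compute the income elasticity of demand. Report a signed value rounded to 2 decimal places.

At the given values, q = 4024 − 20.9(150) + 0.0191(46600) = 1779.06.
∂q/∂M = 0.0191.
E = (0.0191) × (46600/1779.06) = 0.5002…

0.50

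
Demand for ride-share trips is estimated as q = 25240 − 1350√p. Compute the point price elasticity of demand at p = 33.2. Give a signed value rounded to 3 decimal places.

dq/dp = −1350/(2√p) = -117.148. At p = 33.2, q = 17461.4.
Ed = (dq/dp)·(p/q) = (-117.148) × (33.2/17461.4) = -0.22273…

-0.223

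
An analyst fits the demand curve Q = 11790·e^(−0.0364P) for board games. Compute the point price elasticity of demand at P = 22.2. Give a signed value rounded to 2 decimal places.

-0.81

dQ/dP = −0.0364·Q = -191.28. At P = 22.2, Q = 5254.96.
Ed = (dQ/dP)·(P/Q) = (-191.28) × (22.2/5254.96) = -0.8080…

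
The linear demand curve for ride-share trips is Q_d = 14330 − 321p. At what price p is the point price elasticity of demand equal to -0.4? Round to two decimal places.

12.75

Ed = −321p/(14330 − 321p). Set this equal to -0.4:
321p = 0.4·(14330 − 321p) ⇒ 321p(1 + 0.4) = 0.4·14330
p = 0.4·14330 / (321·1.4) = 12.7547…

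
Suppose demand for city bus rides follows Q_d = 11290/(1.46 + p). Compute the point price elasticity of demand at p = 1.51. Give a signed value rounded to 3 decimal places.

-0.508

dQ_d/dp = −11290/(1.46 + p)² = -1279.91. At p = 1.51, Q_d = 3801.35.
Ed = (dQ_d/dp)·(p/Q_d) = (-1279.91) × (1.51/3801.35) = -0.50841…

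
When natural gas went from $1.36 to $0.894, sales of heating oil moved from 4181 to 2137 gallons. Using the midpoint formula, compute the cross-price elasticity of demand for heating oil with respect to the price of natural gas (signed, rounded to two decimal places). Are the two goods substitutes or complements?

1.56; substitutes

%ΔQ_{heating oil} = (2137 − 4181)/avg = -2044/3159 = -0.647040…
%ΔP_{natural gas} = (0.894 − 1.36)/avg = -0.466/1.127 = -0.413487…
E_cross = (-2044/3159) / (-0.466/1.127) = 1.5648…
E_cross > 0 ⇒ the goods are substitutes.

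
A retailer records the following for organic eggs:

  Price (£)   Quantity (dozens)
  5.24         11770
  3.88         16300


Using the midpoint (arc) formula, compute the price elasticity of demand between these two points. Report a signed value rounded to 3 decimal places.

%ΔQ = (16300 − 11770) / [(11770 + 16300)/2] = 4530/14035 = 0.322764…
%ΔP = (3.88 − 5.24) / [(5.24 + 3.88)/2] = -1.36/4.56 = -0.298245…
Arc Ed = %ΔQ / %ΔP = (4530/14035) / (-1.36/4.56) = -1.08221…

-1.082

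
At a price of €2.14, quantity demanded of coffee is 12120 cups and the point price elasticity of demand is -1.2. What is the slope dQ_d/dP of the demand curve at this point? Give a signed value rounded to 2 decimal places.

-6796.26

Ed = (dQ_d/dP)·(P/Q_d) ⇒ dQ_d/dP = Ed·Q_d/P = (-1.2)·12120/2.14 = -6796.2616…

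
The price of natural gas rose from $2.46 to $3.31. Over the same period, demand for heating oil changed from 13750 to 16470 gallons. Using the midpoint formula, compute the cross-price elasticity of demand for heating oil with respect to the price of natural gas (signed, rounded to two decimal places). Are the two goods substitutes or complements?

%ΔQ_{heating oil} = (16470 − 13750)/avg = 2720/15110 = 0.180013…
%ΔP_{natural gas} = (3.31 − 2.46)/avg = 0.85/2.885 = 0.294627…
E_cross = (2720/15110) / (0.85/2.885) = 0.6109…
E_cross > 0 ⇒ the goods are substitutes.

0.61; substitutes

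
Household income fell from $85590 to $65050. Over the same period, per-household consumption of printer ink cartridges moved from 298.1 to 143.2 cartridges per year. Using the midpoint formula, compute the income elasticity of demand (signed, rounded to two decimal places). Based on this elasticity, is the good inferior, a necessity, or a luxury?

%ΔQ = (143.2 − 298.1)/[( 298.1 + 143.2)/2] = -154.9/220.65 = -0.702016…
%ΔIncome = (65050 − 85590)/[( 85590 + 65050)/2] = -20540/75320 = -0.272703…
E_income = (-154.9/220.65) / (-20540/75320) = 2.5742…
E_income > 1 ⇒ normal good, luxury.

2.57; luxury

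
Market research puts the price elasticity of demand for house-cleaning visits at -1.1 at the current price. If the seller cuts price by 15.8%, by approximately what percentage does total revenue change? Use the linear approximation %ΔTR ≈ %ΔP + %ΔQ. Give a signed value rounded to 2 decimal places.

+1.58%

%ΔQ ≈ Ed × %ΔP = (-1.1) × (-15.8%) = +17.3800%
%ΔTR ≈ %ΔP + %ΔQ = (-15.8%) + (+17.3800%) = +1.5800%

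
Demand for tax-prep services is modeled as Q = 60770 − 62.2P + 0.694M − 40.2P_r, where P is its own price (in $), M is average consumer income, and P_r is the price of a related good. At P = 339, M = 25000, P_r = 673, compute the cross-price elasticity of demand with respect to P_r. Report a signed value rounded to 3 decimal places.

At the given values, Q = 60770 − 62.2(339) + 0.694(25000) − 40.2(673) = 29979.6.
∂Q/∂P_r = -40.2.
E = (-40.2) × (673/29979.6) = -0.90243…

-0.902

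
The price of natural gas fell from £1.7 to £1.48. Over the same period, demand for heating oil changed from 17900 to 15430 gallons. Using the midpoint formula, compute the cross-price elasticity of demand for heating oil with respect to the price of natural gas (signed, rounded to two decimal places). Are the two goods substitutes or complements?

1.07; substitutes

%ΔQ_{heating oil} = (15430 − 17900)/avg = -2470/16665 = -0.148214…
%ΔP_{natural gas} = (1.48 − 1.7)/avg = -0.22/1.59 = -0.138364…
E_cross = (-2470/16665) / (-0.22/1.59) = 1.0711…
E_cross > 0 ⇒ the goods are substitutes.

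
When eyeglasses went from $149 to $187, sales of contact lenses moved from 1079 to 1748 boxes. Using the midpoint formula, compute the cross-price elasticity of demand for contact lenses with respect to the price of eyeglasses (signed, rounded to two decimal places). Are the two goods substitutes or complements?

%ΔQ_{contact lenses} = (1748 − 1079)/avg = 669/1413.5 = 0.473293…
%ΔP_{eyeglasses} = (187 − 149)/avg = 38/168 = 0.226190…
E_cross = (669/1413.5) / (38/168) = 2.0924…
E_cross > 0 ⇒ the goods are substitutes.

2.09; substitutes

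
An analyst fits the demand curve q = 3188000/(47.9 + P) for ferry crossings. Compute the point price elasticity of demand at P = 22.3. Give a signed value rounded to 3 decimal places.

dq/dP = −3188000/(47.9 + P)² = -646.91. At P = 22.3, q = 45413.1.
Ed = (dq/dP)·(P/q) = (-646.91) × (22.3/45413.1) = -0.31766…

-0.318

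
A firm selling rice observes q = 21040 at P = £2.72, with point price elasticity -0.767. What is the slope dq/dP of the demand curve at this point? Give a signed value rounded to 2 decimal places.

-5932.97

Ed = (dq/dP)·(P/q) ⇒ dq/dP = Ed·q/P = (-0.767)·21040/2.72 = -5932.9705…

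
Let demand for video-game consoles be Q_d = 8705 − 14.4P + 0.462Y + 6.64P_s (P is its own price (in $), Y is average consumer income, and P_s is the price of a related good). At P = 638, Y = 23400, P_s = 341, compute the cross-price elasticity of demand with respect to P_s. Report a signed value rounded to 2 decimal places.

At the given values, Q_d = 8705 − 14.4(638) + 0.462(23400) + 6.64(341) = 12592.84.
∂Q_d/∂P_s = 6.64.
E = (6.64) × (341/12592.84) = 0.1798…

0.18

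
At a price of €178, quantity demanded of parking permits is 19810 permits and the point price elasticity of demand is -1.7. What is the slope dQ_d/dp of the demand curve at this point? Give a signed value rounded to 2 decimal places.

Ed = (dQ_d/dp)·(p/Q_d) ⇒ dQ_d/dp = Ed·Q_d/p = (-1.7)·19810/178 = -189.1966…

-189.20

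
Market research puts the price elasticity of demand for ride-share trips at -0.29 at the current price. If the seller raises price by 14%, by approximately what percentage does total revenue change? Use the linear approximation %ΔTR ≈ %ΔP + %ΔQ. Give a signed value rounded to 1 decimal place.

+9.9%

%ΔQ ≈ Ed × %ΔP = (-0.29) × (+14%) = -4.0600%
%ΔTR ≈ %ΔP + %ΔQ = (+14%) + (-4.0600%) = +9.9400%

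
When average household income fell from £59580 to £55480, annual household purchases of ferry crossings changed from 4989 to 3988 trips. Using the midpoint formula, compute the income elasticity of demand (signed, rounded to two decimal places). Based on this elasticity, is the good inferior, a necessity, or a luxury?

%ΔQ = (3988 − 4989)/[( 4989 + 3988)/2] = -1001/4488.5 = -0.223014…
%ΔIncome = (55480 − 59580)/[( 59580 + 55480)/2] = -4100/57530 = -0.071267…
E_income = (-1001/4488.5) / (-4100/57530) = 3.1292…
E_income > 1 ⇒ normal good, luxury.

3.13; luxury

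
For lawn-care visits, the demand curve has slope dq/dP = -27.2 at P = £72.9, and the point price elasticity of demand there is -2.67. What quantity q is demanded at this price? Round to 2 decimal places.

742.65

Ed = (dq/dP)·(P/q) ⇒ q = (dq/dP)·P/Ed = (-27.2)·72.9/(-2.67) = 742.6516…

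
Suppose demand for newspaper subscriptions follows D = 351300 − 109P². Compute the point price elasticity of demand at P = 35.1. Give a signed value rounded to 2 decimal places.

dD/dP = −2·109·P = -7651.8. At P = 35.1, D = 217010.91.
Ed = (dD/dP)·(P/D) = (-7651.8) × (35.1/217010.91) = -1.2376…

-1.24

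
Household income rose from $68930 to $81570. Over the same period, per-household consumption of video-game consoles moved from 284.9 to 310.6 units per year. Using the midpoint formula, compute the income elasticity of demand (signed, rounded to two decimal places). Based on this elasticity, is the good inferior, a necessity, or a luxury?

0.51; necessity

%ΔQ = (310.6 − 284.9)/[( 284.9 + 310.6)/2] = 25.7/297.75 = 0.086314…
%ΔIncome = (81570 − 68930)/[( 68930 + 81570)/2] = 12640/75250 = 0.167973…
E_income = (25.7/297.75) / (12640/75250) = 0.5138…
0 < E_income < 1 ⇒ normal good, necessity.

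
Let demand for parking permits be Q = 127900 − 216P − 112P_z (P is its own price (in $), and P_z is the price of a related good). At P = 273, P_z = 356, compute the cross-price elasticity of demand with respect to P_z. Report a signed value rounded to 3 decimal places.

-1.372

At the given values, Q = 127900 − 216(273) − 112(356) = 29060.
∂Q/∂P_z = -112.
E = (-112) × (356/29060) = -1.37205…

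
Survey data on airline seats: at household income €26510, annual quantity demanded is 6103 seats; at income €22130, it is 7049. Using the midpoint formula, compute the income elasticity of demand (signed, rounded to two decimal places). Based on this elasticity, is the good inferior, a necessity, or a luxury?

%ΔQ = (7049 − 6103)/[( 6103 + 7049)/2] = 946/6576 = 0.143856…
%ΔIncome = (22130 − 26510)/[( 26510 + 22130)/2] = -4380/24320 = -0.180098…
E_income = (946/6576) / (-4380/24320) = -0.7987…
E_income < 0 ⇒ inferior good.

-0.80; inferior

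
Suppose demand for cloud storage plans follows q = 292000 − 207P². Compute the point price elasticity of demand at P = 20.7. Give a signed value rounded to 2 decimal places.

dq/dP = −2·207·P = -8569.8. At P = 20.7, q = 203302.57.
Ed = (dq/dP)·(P/q) = (-8569.8) × (20.7/203302.57) = -0.8725…

-0.87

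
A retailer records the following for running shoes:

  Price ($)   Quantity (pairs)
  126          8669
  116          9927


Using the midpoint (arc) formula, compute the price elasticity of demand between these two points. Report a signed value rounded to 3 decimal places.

-1.637

%ΔQ = (9927 − 8669) / [(8669 + 9927)/2] = 1258/9298 = 0.135297…
%ΔP = (116 − 126) / [(126 + 116)/2] = -10/121 = -0.082644…
Arc Ed = %ΔQ / %ΔP = (1258/9298) / (-10/121) = -1.63710…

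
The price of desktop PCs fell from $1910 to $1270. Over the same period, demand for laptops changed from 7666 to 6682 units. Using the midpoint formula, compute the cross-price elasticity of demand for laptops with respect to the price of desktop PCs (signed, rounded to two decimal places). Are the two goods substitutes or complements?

%ΔQ_{laptops} = (6682 − 7666)/avg = -984/7174 = -0.137161…
%ΔP_{desktop PCs} = (1270 − 1910)/avg = -640/1590 = -0.402515…
E_cross = (-984/7174) / (-640/1590) = 0.3407…
E_cross > 0 ⇒ the goods are substitutes.

0.34; substitutes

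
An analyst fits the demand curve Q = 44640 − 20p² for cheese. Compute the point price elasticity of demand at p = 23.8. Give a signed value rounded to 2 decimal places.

-0.68

dQ/dp = −2·20·p = -952. At p = 23.8, Q = 33311.2.
Ed = (dQ/dp)·(p/Q) = (-952) × (23.8/33311.2) = -0.6801…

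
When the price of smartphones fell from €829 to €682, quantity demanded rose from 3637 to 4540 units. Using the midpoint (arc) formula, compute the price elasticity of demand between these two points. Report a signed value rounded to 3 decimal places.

-1.135

%ΔQ = (4540 − 3637) / [(3637 + 4540)/2] = 903/4088.5 = 0.220863…
%ΔP = (682 − 829) / [(829 + 682)/2] = -147/755.5 = -0.194573…
Arc Ed = %ΔQ / %ΔP = (903/4088.5) / (-147/755.5) = -1.13511…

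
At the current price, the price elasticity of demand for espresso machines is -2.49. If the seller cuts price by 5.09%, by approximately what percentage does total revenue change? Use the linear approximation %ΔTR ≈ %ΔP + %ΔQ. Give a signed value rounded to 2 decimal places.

+7.58%

%ΔQ ≈ Ed × %ΔP = (-2.49) × (-5.09%) = +12.6741%
%ΔTR ≈ %ΔP + %ΔQ = (-5.09%) + (+12.6741%) = +7.5841%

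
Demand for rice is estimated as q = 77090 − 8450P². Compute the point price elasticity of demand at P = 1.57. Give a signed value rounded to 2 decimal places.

-0.74

dq/dP = −2·8450·P = -26533. At P = 1.57, q = 56261.595.
Ed = (dq/dP)·(P/q) = (-26533) × (1.57/56261.595) = -0.7404…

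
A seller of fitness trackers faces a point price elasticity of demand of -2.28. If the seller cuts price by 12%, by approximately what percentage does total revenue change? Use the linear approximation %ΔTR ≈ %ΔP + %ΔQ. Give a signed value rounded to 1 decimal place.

+15.4%

%ΔQ ≈ Ed × %ΔP = (-2.28) × (-12%) = +27.3600%
%ΔTR ≈ %ΔP + %ΔQ = (-12%) + (+27.3600%) = +15.3600%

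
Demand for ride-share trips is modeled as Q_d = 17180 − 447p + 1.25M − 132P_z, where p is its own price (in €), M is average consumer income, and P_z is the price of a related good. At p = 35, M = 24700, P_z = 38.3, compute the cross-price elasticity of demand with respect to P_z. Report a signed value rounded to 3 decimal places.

At the given values, Q_d = 17180 − 447(35) + 1.25(24700) − 132(38.3) = 27354.4.
∂Q_d/∂P_z = -132.
E = (-132) × (38.3/27354.4) = -0.18481…

-0.185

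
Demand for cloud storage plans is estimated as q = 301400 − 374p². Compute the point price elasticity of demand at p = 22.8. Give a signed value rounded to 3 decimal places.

-3.635

dq/dp = −2·374·p = -17054.4. At p = 22.8, q = 106979.84.
Ed = (dq/dp)·(p/q) = (-17054.4) × (22.8/106979.84) = -3.63470…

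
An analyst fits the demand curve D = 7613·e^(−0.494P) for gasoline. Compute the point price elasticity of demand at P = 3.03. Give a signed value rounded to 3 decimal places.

-1.497

dD/dP = −0.494·D = -841.826. At P = 3.03, D = 1704.1.
Ed = (dD/dP)·(P/D) = (-841.826) × (3.03/1704.1) = -1.49682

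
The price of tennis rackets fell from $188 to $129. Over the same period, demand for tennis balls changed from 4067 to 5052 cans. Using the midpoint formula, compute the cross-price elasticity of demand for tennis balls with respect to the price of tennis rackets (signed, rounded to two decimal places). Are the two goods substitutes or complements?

-0.58; complements

%ΔQ_{tennis balls} = (5052 − 4067)/avg = 985/4559.5 = 0.216032…
%ΔP_{tennis rackets} = (129 − 188)/avg = -59/158.5 = -0.372239…
E_cross = (985/4559.5) / (-59/158.5) = -0.5803…
E_cross < 0 ⇒ the goods are complements.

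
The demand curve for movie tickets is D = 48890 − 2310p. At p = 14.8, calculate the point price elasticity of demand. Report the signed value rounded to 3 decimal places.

-2.325

dD/dp = −2310. At p = 14.8, D = 48890 − 2310(14.8) = 14702.
Ed = (dD/dp)·(p/D) = −2310 × (14.8/14702) = -2.32539…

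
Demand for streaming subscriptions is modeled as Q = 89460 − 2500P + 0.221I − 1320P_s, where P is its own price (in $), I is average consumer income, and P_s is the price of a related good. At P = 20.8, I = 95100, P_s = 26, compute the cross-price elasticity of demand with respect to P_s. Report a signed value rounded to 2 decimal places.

At the given values, Q = 89460 − 2500(20.8) + 0.221(95100) − 1320(26) = 24157.1.
∂Q/∂P_s = -1320.
E = (-1320) × (26/24157.1) = -1.4207…

-1.42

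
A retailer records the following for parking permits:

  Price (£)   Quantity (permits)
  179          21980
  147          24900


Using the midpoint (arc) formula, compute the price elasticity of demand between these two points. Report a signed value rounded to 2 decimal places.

%ΔQ = (24900 − 21980) / [(21980 + 24900)/2] = 2920/23440 = 0.124573…
%ΔP = (147 − 179) / [(179 + 147)/2] = -32/163 = -0.196319…
Arc Ed = %ΔQ / %ΔP = (2920/23440) / (-32/163) = -0.6345…

-0.63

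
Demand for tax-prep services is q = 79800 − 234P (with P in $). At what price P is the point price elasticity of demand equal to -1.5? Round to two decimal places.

204.62

Ed = −234P/(79800 − 234P). Set this equal to -1.5:
234P = 1.5·(79800 − 234P) ⇒ 234P(1 + 1.5) = 1.5·79800
P = 1.5·79800 / (234·2.5) = 204.6153…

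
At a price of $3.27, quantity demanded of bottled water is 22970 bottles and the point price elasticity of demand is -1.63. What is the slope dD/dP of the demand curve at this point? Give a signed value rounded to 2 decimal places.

-11449.88

Ed = (dD/dP)·(P/D) ⇒ dD/dP = Ed·D/P = (-1.63)·22970/3.27 = -11449.8776…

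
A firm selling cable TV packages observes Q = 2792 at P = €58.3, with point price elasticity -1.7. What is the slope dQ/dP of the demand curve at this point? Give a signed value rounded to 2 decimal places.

Ed = (dQ/dP)·(P/Q) ⇒ dQ/dP = Ed·Q/P = (-1.7)·2792/58.3 = -81.4133…

-81.41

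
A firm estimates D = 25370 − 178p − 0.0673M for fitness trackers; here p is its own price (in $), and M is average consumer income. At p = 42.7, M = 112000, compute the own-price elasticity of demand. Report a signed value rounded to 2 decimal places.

At the given values, D = 25370 − 178(42.7) − 0.0673(112000) = 10231.8.
∂D/∂p = −178.
E = (-178) × (42.7/10231.8) = -0.7428…

-0.74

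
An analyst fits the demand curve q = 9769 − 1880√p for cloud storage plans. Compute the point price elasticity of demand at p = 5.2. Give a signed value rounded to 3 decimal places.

-0.391

dq/dp = −1880/(2√p) = -412.217. At p = 5.2, q = 5481.94.
Ed = (dq/dp)·(p/q) = (-412.217) × (5.2/5481.94) = -0.39101…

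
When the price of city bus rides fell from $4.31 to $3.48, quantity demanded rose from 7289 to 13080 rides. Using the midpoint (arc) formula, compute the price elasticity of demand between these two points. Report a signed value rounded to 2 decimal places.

-2.67

%ΔQ = (13080 − 7289) / [(7289 + 13080)/2] = 5791/10184.5 = 0.568609…
%ΔP = (3.48 − 4.31) / [(4.31 + 3.48)/2] = -0.83/3.895 = -0.213093…
Arc Ed = %ΔQ / %ΔP = (5791/10184.5) / (-0.83/3.895) = -2.6683…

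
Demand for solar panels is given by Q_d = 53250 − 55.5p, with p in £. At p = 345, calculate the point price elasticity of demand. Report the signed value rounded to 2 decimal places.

dQ_d/dp = −55.5. At p = 345, Q_d = 53250 − 55.5(345) = 34102.5.
Ed = (dQ_d/dp)·(p/Q_d) = −55.5 × (345/34102.5) = -0.5614…

-0.56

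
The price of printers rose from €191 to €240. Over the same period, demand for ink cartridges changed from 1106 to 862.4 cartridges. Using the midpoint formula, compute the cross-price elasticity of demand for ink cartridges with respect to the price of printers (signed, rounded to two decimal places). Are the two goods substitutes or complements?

-1.09; complements

%ΔQ_{ink cartridges} = (862.4 − 1106)/avg = -243.6/984.2 = -0.247510…
%ΔP_{printers} = (240 − 191)/avg = 49/215.5 = 0.227378…
E_cross = (-243.6/984.2) / (49/215.5) = -1.0885…
E_cross < 0 ⇒ the goods are complements.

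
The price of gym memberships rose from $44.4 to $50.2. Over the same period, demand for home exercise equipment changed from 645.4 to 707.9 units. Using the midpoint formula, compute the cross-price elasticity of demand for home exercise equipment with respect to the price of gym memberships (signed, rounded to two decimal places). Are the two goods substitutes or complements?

0.75; substitutes

%ΔQ_{home exercise equipment} = (707.9 − 645.4)/avg = 62.5/676.65 = 0.092366…
%ΔP_{gym memberships} = (50.2 − 44.4)/avg = 5.8/47.3 = 0.122621…
E_cross = (62.5/676.65) / (5.8/47.3) = 0.7532…
E_cross > 0 ⇒ the goods are substitutes.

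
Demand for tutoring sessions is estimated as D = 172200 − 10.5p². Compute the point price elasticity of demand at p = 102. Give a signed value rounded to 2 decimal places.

dD/dp = −2·10.5·p = -2142. At p = 102, D = 62958.
Ed = (dD/dp)·(p/D) = (-2142) × (102/62958) = -3.4703…

-3.47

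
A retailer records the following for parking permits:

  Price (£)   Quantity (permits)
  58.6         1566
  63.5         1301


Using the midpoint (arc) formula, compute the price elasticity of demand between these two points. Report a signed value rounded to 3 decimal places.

-2.303

%ΔQ = (1301 − 1566) / [(1566 + 1301)/2] = -265/1433.5 = -0.184862…
%ΔP = (63.5 − 58.6) / [(58.6 + 63.5)/2] = 4.9/61.05 = 0.080262…
Arc Ed = %ΔQ / %ΔP = (-265/1433.5) / (4.9/61.05) = -2.30323…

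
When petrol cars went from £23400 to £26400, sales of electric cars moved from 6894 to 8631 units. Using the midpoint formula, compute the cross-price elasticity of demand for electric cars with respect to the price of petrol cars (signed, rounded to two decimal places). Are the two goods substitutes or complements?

%ΔQ_{electric cars} = (8631 − 6894)/avg = 1737/7762.5 = 0.223768…
%ΔP_{petrol cars} = (26400 − 23400)/avg = 3000/24900 = 0.120481…
E_cross = (1737/7762.5) / (3000/24900) = 1.8572…
E_cross > 0 ⇒ the goods are substitutes.

1.86; substitutes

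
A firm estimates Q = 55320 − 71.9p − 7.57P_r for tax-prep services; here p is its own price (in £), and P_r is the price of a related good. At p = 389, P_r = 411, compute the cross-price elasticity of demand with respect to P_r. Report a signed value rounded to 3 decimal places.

-0.128

At the given values, Q = 55320 − 71.9(389) − 7.57(411) = 24239.63.
∂Q/∂P_r = -7.57.
E = (-7.57) × (411/24239.63) = -0.12835…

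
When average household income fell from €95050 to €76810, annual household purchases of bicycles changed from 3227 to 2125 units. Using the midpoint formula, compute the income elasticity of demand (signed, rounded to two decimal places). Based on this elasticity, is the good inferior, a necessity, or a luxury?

1.94; luxury

%ΔQ = (2125 − 3227)/[( 3227 + 2125)/2] = -1102/2676 = -0.411808…
%ΔIncome = (76810 − 95050)/[( 95050 + 76810)/2] = -18240/85930 = -0.212265…
E_income = (-1102/2676) / (-18240/85930) = 1.9400…
E_income > 1 ⇒ normal good, luxury.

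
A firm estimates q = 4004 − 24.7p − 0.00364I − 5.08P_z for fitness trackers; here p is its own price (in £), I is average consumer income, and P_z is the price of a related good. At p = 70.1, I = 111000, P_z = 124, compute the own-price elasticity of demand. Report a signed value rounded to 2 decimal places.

-1.40

At the given values, q = 4004 − 24.7(70.1) − 0.00364(111000) − 5.08(124) = 1238.57.
∂q/∂p = −24.7.
E = (-24.7) × (70.1/1238.57) = -1.3979…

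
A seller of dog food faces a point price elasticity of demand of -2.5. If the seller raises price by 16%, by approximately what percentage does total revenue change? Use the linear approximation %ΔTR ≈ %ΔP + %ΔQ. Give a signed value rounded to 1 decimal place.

%ΔQ ≈ Ed × %ΔP = (-2.5) × (+16%) = -40.0000%
%ΔTR ≈ %ΔP + %ΔQ = (+16%) + (-40.0000%) = -24.0000%

-24.0%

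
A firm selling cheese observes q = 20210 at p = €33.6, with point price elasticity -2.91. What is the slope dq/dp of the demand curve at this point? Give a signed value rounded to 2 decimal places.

-1750.33

Ed = (dq/dp)·(p/q) ⇒ dq/dp = Ed·q/p = (-2.91)·20210/33.6 = -1750.3303…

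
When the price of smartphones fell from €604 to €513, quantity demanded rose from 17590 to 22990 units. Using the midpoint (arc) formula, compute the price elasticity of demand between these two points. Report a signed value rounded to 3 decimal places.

-1.633

%ΔQ = (22990 − 17590) / [(17590 + 22990)/2] = 5400/20290 = 0.266140…
%ΔP = (513 − 604) / [(604 + 513)/2] = -91/558.5 = -0.162936…
Arc Ed = %ΔQ / %ΔP = (5400/20290) / (-91/558.5) = -1.63340…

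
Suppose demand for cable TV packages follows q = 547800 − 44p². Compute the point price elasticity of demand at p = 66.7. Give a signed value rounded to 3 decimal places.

-1.112

dq/dp = −2·44·p = -5869.6. At p = 66.7, q = 352048.84.
Ed = (dq/dp)·(p/q) = (-5869.6) × (66.7/352048.84) = -1.11206…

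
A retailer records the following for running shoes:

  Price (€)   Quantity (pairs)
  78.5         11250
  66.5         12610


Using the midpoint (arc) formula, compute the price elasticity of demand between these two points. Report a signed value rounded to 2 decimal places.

%ΔQ = (12610 − 11250) / [(11250 + 12610)/2] = 1360/11930 = 0.113998…
%ΔP = (66.5 − 78.5) / [(78.5 + 66.5)/2] = -12/72.5 = -0.165517…
Arc Ed = %ΔQ / %ΔP = (1360/11930) / (-12/72.5) = -0.6887…

-0.69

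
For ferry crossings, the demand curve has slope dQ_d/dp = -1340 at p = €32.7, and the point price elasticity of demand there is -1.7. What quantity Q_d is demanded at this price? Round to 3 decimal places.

25775.294

Ed = (dQ_d/dp)·(p/Q_d) ⇒ Q_d = (dQ_d/dp)·p/Ed = (-1340)·32.7/(-1.7) = 25775.29411…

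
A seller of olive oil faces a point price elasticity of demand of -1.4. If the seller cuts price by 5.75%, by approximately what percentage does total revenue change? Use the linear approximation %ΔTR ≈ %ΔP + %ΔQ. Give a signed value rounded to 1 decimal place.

%ΔQ ≈ Ed × %ΔP = (-1.4) × (-5.75%) = +8.0500%
%ΔTR ≈ %ΔP + %ΔQ = (-5.75%) + (+8.0500%) = +2.3000%

+2.3%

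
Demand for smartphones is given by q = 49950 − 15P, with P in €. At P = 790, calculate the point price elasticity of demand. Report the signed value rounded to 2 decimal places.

-0.31

dq/dP = −15. At P = 790, q = 49950 − 15(790) = 38100.
Ed = (dq/dP)·(P/q) = −15 × (790/38100) = -0.3110…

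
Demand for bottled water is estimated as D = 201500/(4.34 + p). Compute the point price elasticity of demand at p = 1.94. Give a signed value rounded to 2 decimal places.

dD/dp = −201500/(4.34 + p)² = -5109.23. At p = 1.94, D = 32086.
Ed = (dD/dp)·(p/D) = (-5109.23) × (1.94/32086) = -0.3089…

-0.31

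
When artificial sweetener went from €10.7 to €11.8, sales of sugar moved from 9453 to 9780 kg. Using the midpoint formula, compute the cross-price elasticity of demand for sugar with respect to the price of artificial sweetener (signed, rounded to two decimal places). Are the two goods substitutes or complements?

%ΔQ_{sugar} = (9780 − 9453)/avg = 327/9616.5 = 0.034004…
%ΔP_{artificial sweetener} = (11.8 − 10.7)/avg = 1.1/11.25 = 0.097777…
E_cross = (327/9616.5) / (1.1/11.25) = 0.3477…
E_cross > 0 ⇒ the goods are substitutes.

0.35; substitutes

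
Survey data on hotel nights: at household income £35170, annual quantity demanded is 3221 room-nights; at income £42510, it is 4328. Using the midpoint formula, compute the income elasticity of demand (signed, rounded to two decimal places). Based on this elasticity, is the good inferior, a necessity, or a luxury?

1.55; luxury

%ΔQ = (4328 − 3221)/[( 3221 + 4328)/2] = 1107/3774.5 = 0.293283…
%ΔIncome = (42510 − 35170)/[( 35170 + 42510)/2] = 7340/38840 = 0.188980…
E_income = (1107/3774.5) / (7340/38840) = 1.5519…
E_income > 1 ⇒ normal good, luxury.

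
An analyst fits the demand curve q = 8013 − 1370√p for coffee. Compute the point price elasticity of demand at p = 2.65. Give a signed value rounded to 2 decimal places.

dq/dp = −1370/(2√p) = -420.792. At p = 2.65, q = 5782.8.
Ed = (dq/dp)·(p/q) = (-420.792) × (2.65/5782.8) = -0.1928…

-0.19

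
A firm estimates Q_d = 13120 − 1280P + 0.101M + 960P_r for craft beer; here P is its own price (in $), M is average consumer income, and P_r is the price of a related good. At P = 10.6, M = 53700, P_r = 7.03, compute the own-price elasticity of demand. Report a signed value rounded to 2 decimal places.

At the given values, Q_d = 13120 − 1280(10.6) + 0.101(53700) + 960(7.03) = 11724.5.
∂Q_d/∂P = −1280.
E = (-1280) × (10.6/11724.5) = -1.1572…

-1.16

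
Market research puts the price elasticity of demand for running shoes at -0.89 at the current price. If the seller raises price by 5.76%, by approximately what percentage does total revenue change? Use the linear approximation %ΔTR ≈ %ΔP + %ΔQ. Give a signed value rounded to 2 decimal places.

%ΔQ ≈ Ed × %ΔP = (-0.89) × (+5.76%) = -5.1264%
%ΔTR ≈ %ΔP + %ΔQ = (+5.76%) + (-5.1264%) = +0.6336%

+0.63%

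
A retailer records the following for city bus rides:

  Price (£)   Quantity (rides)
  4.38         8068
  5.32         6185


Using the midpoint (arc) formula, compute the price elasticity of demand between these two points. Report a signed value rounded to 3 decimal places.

-1.363

%ΔQ = (6185 − 8068) / [(8068 + 6185)/2] = -1883/7126.5 = -0.264225…
%ΔP = (5.32 − 4.38) / [(4.38 + 5.32)/2] = 0.94/4.85 = 0.193814…
Arc Ed = %ΔQ / %ΔP = (-1883/7126.5) / (0.94/4.85) = -1.36328…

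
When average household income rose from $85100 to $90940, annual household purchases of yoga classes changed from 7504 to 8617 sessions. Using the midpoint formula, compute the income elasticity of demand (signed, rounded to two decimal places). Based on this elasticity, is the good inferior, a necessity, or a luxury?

2.08; luxury

%ΔQ = (8617 − 7504)/[( 7504 + 8617)/2] = 1113/8060.5 = 0.138080…
%ΔIncome = (90940 − 85100)/[( 85100 + 90940)/2] = 5840/88020 = 0.066348…
E_income = (1113/8060.5) / (5840/88020) = 2.0811…
E_income > 1 ⇒ normal good, luxury.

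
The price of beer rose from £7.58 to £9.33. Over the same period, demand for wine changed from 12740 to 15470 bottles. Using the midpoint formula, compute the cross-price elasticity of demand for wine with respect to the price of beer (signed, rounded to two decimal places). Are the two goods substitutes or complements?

%ΔQ_{wine} = (15470 − 12740)/avg = 2730/14105 = 0.193548…
%ΔP_{beer} = (9.33 − 7.58)/avg = 1.75/8.455 = 0.206978…
E_cross = (2730/14105) / (1.75/8.455) = 0.9351…
E_cross > 0 ⇒ the goods are substitutes.

0.94; substitutes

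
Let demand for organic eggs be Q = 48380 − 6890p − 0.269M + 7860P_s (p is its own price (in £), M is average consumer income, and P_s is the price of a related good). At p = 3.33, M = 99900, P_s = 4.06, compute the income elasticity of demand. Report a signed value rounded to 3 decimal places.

-0.882

At the given values, Q = 48380 − 6890(3.33) − 0.269(99900) + 7860(4.06) = 30474.8.
∂Q/∂M = -0.269.
E = (-0.269) × (99900/30474.8) = -0.88181…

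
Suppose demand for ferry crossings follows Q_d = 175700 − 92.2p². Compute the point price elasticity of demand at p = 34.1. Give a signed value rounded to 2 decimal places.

dQ_d/dp = −2·92.2·p = -6288.04. At p = 34.1, Q_d = 68488.918.
Ed = (dQ_d/dp)·(p/Q_d) = (-6288.04) × (34.1/68488.918) = -3.1307…

-3.13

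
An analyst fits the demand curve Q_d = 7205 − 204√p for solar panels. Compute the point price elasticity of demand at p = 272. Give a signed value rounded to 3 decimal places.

-0.438

dQ_d/dp = −204/(2√p) = -6.18466. At p = 272, Q_d = 3840.55.
Ed = (dQ_d/dp)·(p/Q_d) = (-6.18466) × (272/3840.55) = -0.43801…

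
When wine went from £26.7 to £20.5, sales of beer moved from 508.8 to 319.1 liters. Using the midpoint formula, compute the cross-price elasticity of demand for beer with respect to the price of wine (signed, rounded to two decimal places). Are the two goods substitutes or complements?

1.74; substitutes

%ΔQ_{beer} = (319.1 − 508.8)/avg = -189.7/413.95 = -0.458267…
%ΔP_{wine} = (20.5 − 26.7)/avg = -6.2/23.6 = -0.262711…
E_cross = (-189.7/413.95) / (-6.2/23.6) = 1.7443…
E_cross > 0 ⇒ the goods are substitutes.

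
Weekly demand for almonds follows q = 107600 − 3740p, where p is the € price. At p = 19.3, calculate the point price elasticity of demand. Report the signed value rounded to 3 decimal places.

-2.038

dq/dp = −3740. At p = 19.3, q = 107600 − 3740(19.3) = 35418.
Ed = (dq/dp)·(p/q) = −3740 × (19.3/35418) = -2.03800…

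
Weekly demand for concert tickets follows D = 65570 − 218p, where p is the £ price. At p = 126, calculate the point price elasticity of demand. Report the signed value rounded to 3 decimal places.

-0.721

dD/dp = −218. At p = 126, D = 65570 − 218(126) = 38102.
Ed = (dD/dp)·(p/D) = −218 × (126/38102) = -0.72090…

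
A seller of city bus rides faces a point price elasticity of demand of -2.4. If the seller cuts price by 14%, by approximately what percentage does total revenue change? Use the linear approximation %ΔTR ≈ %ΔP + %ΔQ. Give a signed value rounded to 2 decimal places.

+19.60%

%ΔQ ≈ Ed × %ΔP = (-2.4) × (-14%) = +33.6000%
%ΔTR ≈ %ΔP + %ΔQ = (-14%) + (+33.6000%) = +19.6000%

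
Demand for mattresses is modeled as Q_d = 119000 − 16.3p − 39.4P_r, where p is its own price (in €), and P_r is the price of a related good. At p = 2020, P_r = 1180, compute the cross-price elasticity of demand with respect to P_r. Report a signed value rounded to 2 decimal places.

At the given values, Q_d = 119000 − 16.3(2020) − 39.4(1180) = 39582.
∂Q_d/∂P_r = -39.4.
E = (-39.4) × (1180/39582) = -1.1745…

-1.17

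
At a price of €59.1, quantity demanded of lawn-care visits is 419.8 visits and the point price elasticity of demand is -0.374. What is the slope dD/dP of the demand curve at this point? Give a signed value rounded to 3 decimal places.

Ed = (dD/dP)·(P/D) ⇒ dD/dP = Ed·D/P = (-0.374)·419.8/59.1 = -2.65660…

-2.657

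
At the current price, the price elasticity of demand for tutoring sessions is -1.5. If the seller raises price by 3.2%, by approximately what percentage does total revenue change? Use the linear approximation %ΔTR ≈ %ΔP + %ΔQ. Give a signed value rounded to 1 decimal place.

%ΔQ ≈ Ed × %ΔP = (-1.5) × (+3.2%) = -4.8000%
%ΔTR ≈ %ΔP + %ΔQ = (+3.2%) + (-4.8000%) = -1.6000%

-1.6%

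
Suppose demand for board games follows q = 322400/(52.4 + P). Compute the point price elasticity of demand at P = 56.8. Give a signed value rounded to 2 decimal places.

dq/dP = −322400/(52.4 + P)² = -27.0365. At P = 56.8, q = 2952.38.
Ed = (dq/dP)·(P/q) = (-27.0365) × (56.8/2952.38) = -0.5201…

-0.52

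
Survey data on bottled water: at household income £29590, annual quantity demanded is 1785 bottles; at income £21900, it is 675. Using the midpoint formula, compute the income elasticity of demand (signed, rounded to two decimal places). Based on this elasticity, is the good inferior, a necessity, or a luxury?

3.02; luxury

%ΔQ = (675 − 1785)/[( 1785 + 675)/2] = -1110/1230 = -0.902439…
%ΔIncome = (21900 − 29590)/[( 29590 + 21900)/2] = -7690/25745 = -0.298698…
E_income = (-1110/1230) / (-7690/25745) = 3.0212…
E_income > 1 ⇒ normal good, luxury.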